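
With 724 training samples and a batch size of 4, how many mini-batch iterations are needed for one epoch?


Iterations per epoch = dataset_size / batch_size
= 724 / 4
= 181

181


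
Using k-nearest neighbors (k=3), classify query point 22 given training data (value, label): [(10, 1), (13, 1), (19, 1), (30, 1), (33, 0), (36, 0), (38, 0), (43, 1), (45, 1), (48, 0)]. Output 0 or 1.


Distances from query 22:
Point 19 (class 1): distance = 3
Point 30 (class 1): distance = 8
Point 13 (class 1): distance = 9
K=3 nearest neighbors: classes = [1, 1, 1]
Votes for class 1: 3 / 3
Majority vote => class 1

1


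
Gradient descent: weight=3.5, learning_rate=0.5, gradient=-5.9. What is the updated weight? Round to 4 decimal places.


w_new = w_old - lr * gradient
= 3.5 - 0.5 * -5.9
= 3.5 - (-2.95)
= 6.4500

6.4500


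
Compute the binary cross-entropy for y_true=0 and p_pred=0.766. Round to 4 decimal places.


For y=0: Loss = -log(1-p)
= -log(1 - 0.766)
= -log(0.234)
= -(-1.4524)
= 1.4524

1.4524


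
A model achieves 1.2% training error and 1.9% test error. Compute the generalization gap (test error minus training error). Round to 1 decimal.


Generalization gap = test_error - train_error
= 1.9 - 1.2
= 0.7%
A small gap suggests good generalization.

0.7


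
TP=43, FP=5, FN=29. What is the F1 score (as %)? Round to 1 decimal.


Precision = TP / (TP + FP) = 43 / 48 = 0.8958
Recall = TP / (TP + FN) = 43 / 72 = 0.5972
F1 = 2 * P * R / (P + R)
= 2 * 0.8958 * 0.5972 / (0.8958 + 0.5972)
= 1.07 / 1.4931
= 0.7167
As percentage: 71.7%

71.7


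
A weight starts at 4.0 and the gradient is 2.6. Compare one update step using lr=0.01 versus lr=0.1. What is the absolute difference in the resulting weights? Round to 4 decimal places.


With lr=0.01: w_new = 4.0 - 0.01 * 2.6 = 3.974
With lr=0.1: w_new = 4.0 - 0.1 * 2.6 = 3.74
Absolute difference = |3.974 - 3.74|
= 0.2340

0.2340


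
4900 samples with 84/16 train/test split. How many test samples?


Train samples = 4900 * 84% = 4116
Test samples = 4900 - 4116
= 784

784


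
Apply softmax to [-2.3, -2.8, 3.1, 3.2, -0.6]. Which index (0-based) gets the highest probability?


Softmax is a monotonic transformation, so it preserves the argmax.
We need to find the index of the maximum logit.
Index 0: -2.3
Index 1: -2.8
Index 2: 3.1
Index 3: 3.2
Index 4: -0.6
Maximum logit = 3.2 at index 3

3


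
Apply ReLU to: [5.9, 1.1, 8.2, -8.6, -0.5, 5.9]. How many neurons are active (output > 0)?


ReLU(x) = max(0, x) for each element:
ReLU(5.9) = 5.9
ReLU(1.1) = 1.1
ReLU(8.2) = 8.2
ReLU(-8.6) = 0
ReLU(-0.5) = 0
ReLU(5.9) = 5.9
Active neurons (>0): 4

4


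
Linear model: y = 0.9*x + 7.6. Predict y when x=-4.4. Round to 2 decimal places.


y = 0.9 * -4.4 + (7.6)
= -3.96 + (7.6)
= 3.64

3.64


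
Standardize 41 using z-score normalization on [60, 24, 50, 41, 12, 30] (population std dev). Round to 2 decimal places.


Mean = (60 + 24 + 50 + 41 + 12 + 30) / 6 = 36.1667
Variance = sum((x_i - mean)^2) / n = 258.8056
Std = sqrt(258.8056) = 16.0874
Z = (x - mean) / std
= (41 - 36.1667) / 16.0874
= 4.8333 / 16.0874
= 0.30

0.30


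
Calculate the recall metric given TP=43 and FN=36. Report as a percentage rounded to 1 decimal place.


Recall = TP / (TP + FN) * 100
= 43 / (43 + 36)
= 43 / 79
= 0.5443
= 54.4%

54.4


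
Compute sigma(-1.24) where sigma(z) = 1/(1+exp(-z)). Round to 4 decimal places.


sigmoid(z) = 1 / (1 + exp(-z))
exp(-(-1.24)) = exp(1.24) = 3.4556
1 + 3.4556 = 4.4556
1 / 4.4556 = 0.2244

0.2244


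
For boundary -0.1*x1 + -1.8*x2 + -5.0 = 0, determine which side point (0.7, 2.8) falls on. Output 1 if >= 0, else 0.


Compute -0.1 * 0.7 + -1.8 * 2.8 + -5.0
= -0.07 + -5.04 + -5.0
= -10.11
Since -10.11 < 0, the point is on the negative side.

0


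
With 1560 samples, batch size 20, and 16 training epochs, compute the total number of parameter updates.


Iterations per epoch = 1560 / 20 = 78
Total updates = iterations_per_epoch * epochs
= 78 * 16
= 1248

1248


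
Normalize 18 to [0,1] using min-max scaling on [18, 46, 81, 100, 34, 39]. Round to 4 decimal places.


Min = 18, Max = 100
Range = 100 - 18 = 82
Scaled = (x - min) / (max - min)
= (18 - 18) / 82
= 0 / 82
= 0.0000

0.0000


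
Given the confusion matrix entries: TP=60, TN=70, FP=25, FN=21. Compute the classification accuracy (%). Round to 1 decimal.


Accuracy = (TP + TN) / (TP + TN + FP + FN) * 100
= (60 + 70) / (60 + 70 + 25 + 21)
= 130 / 176
= 0.7386
= 73.9%

73.9


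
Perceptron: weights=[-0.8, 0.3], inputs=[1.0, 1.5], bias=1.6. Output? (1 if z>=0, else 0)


z = w . x + b
= -0.8*1.0 + 0.3*1.5 + 1.6
= -0.8 + 0.45 + 1.6
= -0.35 + 1.6
= 1.25
Since z = 1.25 >= 0, output = 1

1


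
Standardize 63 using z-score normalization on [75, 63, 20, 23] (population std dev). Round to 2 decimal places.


Mean = (75 + 63 + 20 + 23) / 4 = 45.25
Variance = sum((x_i - mean)^2) / n = 583.1875
Std = sqrt(583.1875) = 24.1493
Z = (x - mean) / std
= (63 - 45.25) / 24.1493
= 17.75 / 24.1493
= 0.74

0.74


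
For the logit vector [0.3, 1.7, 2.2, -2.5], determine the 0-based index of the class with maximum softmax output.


Softmax is a monotonic transformation, so it preserves the argmax.
We need to find the index of the maximum logit.
Index 0: 0.3
Index 1: 1.7
Index 2: 2.2
Index 3: -2.5
Maximum logit = 2.2 at index 2

2


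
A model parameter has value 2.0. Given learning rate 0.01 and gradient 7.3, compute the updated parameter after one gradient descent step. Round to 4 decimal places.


w_new = w_old - lr * gradient
= 2.0 - 0.01 * 7.3
= 2.0 - (0.073)
= 1.9270

1.9270


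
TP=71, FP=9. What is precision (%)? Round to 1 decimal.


Precision = TP / (TP + FP) * 100
= 71 / (71 + 9)
= 71 / 80
= 0.8875
= 88.8%

88.8


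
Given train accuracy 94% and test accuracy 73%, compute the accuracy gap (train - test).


Gap = train_accuracy - test_accuracy
= 94 - 73
= 21%
This large gap strongly indicates overfitting.

21


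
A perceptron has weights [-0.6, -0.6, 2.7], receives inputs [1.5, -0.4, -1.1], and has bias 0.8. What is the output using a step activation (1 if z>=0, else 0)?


z = w . x + b
= -0.6*1.5 + -0.6*-0.4 + 2.7*-1.1 + 0.8
= -0.9 + 0.24 + -2.97 + 0.8
= -3.63 + 0.8
= -2.83
Since z = -2.83 < 0, output = 0

0


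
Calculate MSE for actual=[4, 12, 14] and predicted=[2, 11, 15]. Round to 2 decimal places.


Differences: [2, 1, -1]
Squared errors: [4, 1, 1]
Sum of squared errors = 6
MSE = 6 / 3 = 2.00

2.00


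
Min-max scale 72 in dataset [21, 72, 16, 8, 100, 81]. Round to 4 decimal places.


Min = 8, Max = 100
Range = 100 - 8 = 92
Scaled = (x - min) / (max - min)
= (72 - 8) / 92
= 64 / 92
= 0.6957

0.6957


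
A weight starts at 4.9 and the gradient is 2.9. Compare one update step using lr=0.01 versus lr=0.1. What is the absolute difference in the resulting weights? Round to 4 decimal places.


With lr=0.01: w_new = 4.9 - 0.01 * 2.9 = 4.871
With lr=0.1: w_new = 4.9 - 0.1 * 2.9 = 4.61
Absolute difference = |4.871 - 4.61|
= 0.2610

0.2610


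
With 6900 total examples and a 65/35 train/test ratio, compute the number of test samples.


Train samples = 6900 * 65% = 4485
Test samples = 6900 - 4485
= 2415

2415


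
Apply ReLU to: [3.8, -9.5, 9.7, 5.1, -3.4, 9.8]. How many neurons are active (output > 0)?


ReLU(x) = max(0, x) for each element:
ReLU(3.8) = 3.8
ReLU(-9.5) = 0
ReLU(9.7) = 9.7
ReLU(5.1) = 5.1
ReLU(-3.4) = 0
ReLU(9.8) = 9.8
Active neurons (>0): 4

4


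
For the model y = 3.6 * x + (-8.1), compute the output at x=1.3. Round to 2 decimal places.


y = 3.6 * 1.3 + (-8.1)
= 4.68 + (-8.1)
= -3.42

-3.42


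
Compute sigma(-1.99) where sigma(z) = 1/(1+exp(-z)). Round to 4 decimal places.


sigmoid(z) = 1 / (1 + exp(-z))
exp(-(-1.99)) = exp(1.99) = 7.3155
1 + 7.3155 = 8.3155
1 / 8.3155 = 0.1203

0.1203


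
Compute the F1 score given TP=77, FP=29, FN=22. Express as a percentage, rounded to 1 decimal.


Precision = TP / (TP + FP) = 77 / 106 = 0.7264
Recall = TP / (TP + FN) = 77 / 99 = 0.7778
F1 = 2 * P * R / (P + R)
= 2 * 0.7264 * 0.7778 / (0.7264 + 0.7778)
= 1.13 / 1.5042
= 0.7512
As percentage: 75.1%

75.1


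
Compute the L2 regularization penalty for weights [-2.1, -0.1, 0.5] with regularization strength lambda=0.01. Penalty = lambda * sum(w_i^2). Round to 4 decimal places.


Squaring each weight:
(-2.1)^2 = 4.41
(-0.1)^2 = 0.01
0.5^2 = 0.25
Sum of squares = 4.67
Penalty = 0.01 * 4.67 = 0.0467

0.0467


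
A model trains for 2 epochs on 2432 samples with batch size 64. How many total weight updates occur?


Iterations per epoch = 2432 / 64 = 38
Total updates = iterations_per_epoch * epochs
= 38 * 2
= 76

76


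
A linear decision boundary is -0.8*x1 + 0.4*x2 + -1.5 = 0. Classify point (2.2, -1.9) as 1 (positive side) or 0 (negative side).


Compute -0.8 * 2.2 + 0.4 * -1.9 + -1.5
= -1.76 + -0.76 + -1.5
= -4.02
Since -4.02 < 0, the point is on the negative side.

0


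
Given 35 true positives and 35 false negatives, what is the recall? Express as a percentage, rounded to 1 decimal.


Recall = TP / (TP + FN) * 100
= 35 / (35 + 35)
= 35 / 70
= 0.5
= 50.0%

50.0


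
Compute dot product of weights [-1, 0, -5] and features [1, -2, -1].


Element-wise products:
-1 * 1 = -1
0 * -2 = 0
-5 * -1 = 5
Sum = -1 + 0 + 5
= 4

4


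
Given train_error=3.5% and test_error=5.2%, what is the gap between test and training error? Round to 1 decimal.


Generalization gap = test_error - train_error
= 5.2 - 3.5
= 1.7%
A small gap suggests good generalization.

1.7


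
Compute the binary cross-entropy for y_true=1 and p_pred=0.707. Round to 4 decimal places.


For y=1: Loss = -log(p)
= -log(0.707)
= -(-0.3467)
= 0.3467

0.3467


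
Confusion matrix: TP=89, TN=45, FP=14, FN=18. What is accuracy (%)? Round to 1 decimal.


Accuracy = (TP + TN) / (TP + TN + FP + FN) * 100
= (89 + 45) / (89 + 45 + 14 + 18)
= 134 / 166
= 0.8072
= 80.7%

80.7


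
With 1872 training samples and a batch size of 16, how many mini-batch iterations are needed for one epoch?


Iterations per epoch = dataset_size / batch_size
= 1872 / 16
= 117

117


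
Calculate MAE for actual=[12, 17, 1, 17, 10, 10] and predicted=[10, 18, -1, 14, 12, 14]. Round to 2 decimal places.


Absolute errors: [2, 1, 2, 3, 2, 4]
Sum of absolute errors = 14
MAE = 14 / 6 = 2.33

2.33


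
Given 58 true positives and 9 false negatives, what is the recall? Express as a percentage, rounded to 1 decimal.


Recall = TP / (TP + FN) * 100
= 58 / (58 + 9)
= 58 / 67
= 0.8657
= 86.6%

86.6


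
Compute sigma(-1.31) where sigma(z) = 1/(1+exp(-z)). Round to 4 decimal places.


sigmoid(z) = 1 / (1 + exp(-z))
exp(-(-1.31)) = exp(1.31) = 3.7062
1 + 3.7062 = 4.7062
1 / 4.7062 = 0.2125

0.2125


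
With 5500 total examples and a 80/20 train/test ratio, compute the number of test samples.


Train samples = 5500 * 80% = 4400
Test samples = 5500 - 4400
= 1100

1100


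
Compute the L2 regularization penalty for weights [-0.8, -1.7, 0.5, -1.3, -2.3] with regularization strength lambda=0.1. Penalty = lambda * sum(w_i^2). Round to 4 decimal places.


Squaring each weight:
(-0.8)^2 = 0.64
(-1.7)^2 = 2.89
0.5^2 = 0.25
(-1.3)^2 = 1.69
(-2.3)^2 = 5.29
Sum of squares = 10.76
Penalty = 0.1 * 10.76 = 1.0760

1.0760


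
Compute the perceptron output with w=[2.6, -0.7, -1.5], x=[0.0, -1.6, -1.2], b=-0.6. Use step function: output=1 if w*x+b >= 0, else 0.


z = w . x + b
= 2.6*0.0 + -0.7*-1.6 + -1.5*-1.2 + -0.6
= 0.0 + 1.12 + 1.8 + -0.6
= 2.92 + -0.6
= 2.32
Since z = 2.32 >= 0, output = 1

1


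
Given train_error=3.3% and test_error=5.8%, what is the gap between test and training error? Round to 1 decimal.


Generalization gap = test_error - train_error
= 5.8 - 3.3
= 2.5%
A moderate gap.

2.5


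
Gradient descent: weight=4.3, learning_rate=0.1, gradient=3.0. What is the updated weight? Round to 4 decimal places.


w_new = w_old - lr * gradient
= 4.3 - 0.1 * 3.0
= 4.3 - (0.3)
= 4.0000

4.0000


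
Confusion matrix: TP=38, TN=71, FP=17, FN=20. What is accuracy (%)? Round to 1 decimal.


Accuracy = (TP + TN) / (TP + TN + FP + FN) * 100
= (38 + 71) / (38 + 71 + 17 + 20)
= 109 / 146
= 0.7466
= 74.7%

74.7


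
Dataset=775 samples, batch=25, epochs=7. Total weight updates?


Iterations per epoch = 775 / 25 = 31
Total updates = iterations_per_epoch * epochs
= 31 * 7
= 217

217


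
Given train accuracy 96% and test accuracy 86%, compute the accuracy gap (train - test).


Gap = train_accuracy - test_accuracy
= 96 - 86
= 10%
This moderate gap may indicate mild overfitting.

10


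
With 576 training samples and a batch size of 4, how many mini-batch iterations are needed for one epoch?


Iterations per epoch = dataset_size / batch_size
= 576 / 4
= 144

144


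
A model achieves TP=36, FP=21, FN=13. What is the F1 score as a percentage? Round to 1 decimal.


Precision = TP / (TP + FP) = 36 / 57 = 0.6316
Recall = TP / (TP + FN) = 36 / 49 = 0.7347
F1 = 2 * P * R / (P + R)
= 2 * 0.6316 * 0.7347 / (0.6316 + 0.7347)
= 0.928 / 1.3663
= 0.6792
As percentage: 67.9%

67.9


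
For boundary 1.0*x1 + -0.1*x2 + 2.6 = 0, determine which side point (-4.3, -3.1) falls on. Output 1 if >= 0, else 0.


Compute 1.0 * -4.3 + -0.1 * -3.1 + 2.6
= -4.3 + 0.31 + 2.6
= -1.39
Since -1.39 < 0, the point is on the negative side.

0


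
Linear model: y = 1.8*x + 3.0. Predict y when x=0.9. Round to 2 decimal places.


y = 1.8 * 0.9 + (3.0)
= 1.62 + (3.0)
= 4.62

4.62


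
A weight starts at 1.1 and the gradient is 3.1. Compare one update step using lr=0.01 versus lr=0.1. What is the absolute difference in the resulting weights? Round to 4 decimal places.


With lr=0.01: w_new = 1.1 - 0.01 * 3.1 = 1.069
With lr=0.1: w_new = 1.1 - 0.1 * 3.1 = 0.79
Absolute difference = |1.069 - 0.79|
= 0.2790

0.2790


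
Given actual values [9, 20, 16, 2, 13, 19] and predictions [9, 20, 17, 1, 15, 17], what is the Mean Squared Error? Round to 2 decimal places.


Differences: [0, 0, -1, 1, -2, 2]
Squared errors: [0, 0, 1, 1, 4, 4]
Sum of squared errors = 10
MSE = 10 / 6 = 1.67

1.67


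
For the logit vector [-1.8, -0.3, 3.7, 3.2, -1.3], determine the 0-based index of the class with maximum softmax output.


Softmax is a monotonic transformation, so it preserves the argmax.
We need to find the index of the maximum logit.
Index 0: -1.8
Index 1: -0.3
Index 2: 3.7
Index 3: 3.2
Index 4: -1.3
Maximum logit = 3.7 at index 2

2


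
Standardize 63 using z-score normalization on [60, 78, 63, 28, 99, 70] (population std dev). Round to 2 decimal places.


Mean = (60 + 78 + 63 + 28 + 99 + 70) / 6 = 66.3333
Variance = sum((x_i - mean)^2) / n = 456.2222
Std = sqrt(456.2222) = 21.3594
Z = (x - mean) / std
= (63 - 66.3333) / 21.3594
= -3.3333 / 21.3594
= -0.16

-0.16


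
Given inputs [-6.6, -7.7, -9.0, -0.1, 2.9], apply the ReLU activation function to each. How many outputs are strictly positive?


ReLU(x) = max(0, x) for each element:
ReLU(-6.6) = 0
ReLU(-7.7) = 0
ReLU(-9.0) = 0
ReLU(-0.1) = 0
ReLU(2.9) = 2.9
Active neurons (>0): 1

1


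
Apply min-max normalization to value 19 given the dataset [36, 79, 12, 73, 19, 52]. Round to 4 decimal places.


Min = 12, Max = 79
Range = 79 - 12 = 67
Scaled = (x - min) / (max - min)
= (19 - 12) / 67
= 7 / 67
= 0.1045

0.1045


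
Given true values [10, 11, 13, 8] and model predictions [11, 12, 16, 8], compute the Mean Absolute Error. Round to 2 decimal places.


Absolute errors: [1, 1, 3, 0]
Sum of absolute errors = 5
MAE = 5 / 4 = 1.25

1.25


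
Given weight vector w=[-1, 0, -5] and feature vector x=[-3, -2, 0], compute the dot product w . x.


Element-wise products:
-1 * -3 = 3
0 * -2 = 0
-5 * 0 = 0
Sum = 3 + 0 + 0
= 3

3


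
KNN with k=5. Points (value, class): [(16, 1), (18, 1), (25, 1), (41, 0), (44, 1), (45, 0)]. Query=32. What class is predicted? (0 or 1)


Distances from query 32:
Point 25 (class 1): distance = 7
Point 41 (class 0): distance = 9
Point 44 (class 1): distance = 12
Point 45 (class 0): distance = 13
Point 18 (class 1): distance = 14
K=5 nearest neighbors: classes = [1, 0, 1, 0, 1]
Votes for class 1: 3 / 5
Majority vote => class 1

1


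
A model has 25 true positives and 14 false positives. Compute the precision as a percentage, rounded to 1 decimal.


Precision = TP / (TP + FP) * 100
= 25 / (25 + 14)
= 25 / 39
= 0.641
= 64.1%

64.1


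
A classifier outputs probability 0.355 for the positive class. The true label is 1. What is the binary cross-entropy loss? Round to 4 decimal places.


For y=1: Loss = -log(p)
= -log(0.355)
= -(-1.0356)
= 1.0356

1.0356


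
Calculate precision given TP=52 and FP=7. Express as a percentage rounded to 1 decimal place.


Precision = TP / (TP + FP) * 100
= 52 / (52 + 7)
= 52 / 59
= 0.8814
= 88.1%

88.1


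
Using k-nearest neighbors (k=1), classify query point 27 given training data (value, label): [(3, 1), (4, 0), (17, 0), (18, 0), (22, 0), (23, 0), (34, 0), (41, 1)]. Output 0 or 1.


Distances from query 27:
Point 23 (class 0): distance = 4
K=1 nearest neighbors: classes = [0]
Votes for class 1: 0 / 1
Majority vote => class 0

0


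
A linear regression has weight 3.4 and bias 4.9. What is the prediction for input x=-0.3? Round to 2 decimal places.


y = 3.4 * -0.3 + (4.9)
= -1.02 + (4.9)
= 3.88

3.88


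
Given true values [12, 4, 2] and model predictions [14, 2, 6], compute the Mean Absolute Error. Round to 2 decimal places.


Absolute errors: [2, 2, 4]
Sum of absolute errors = 8
MAE = 8 / 3 = 2.67

2.67


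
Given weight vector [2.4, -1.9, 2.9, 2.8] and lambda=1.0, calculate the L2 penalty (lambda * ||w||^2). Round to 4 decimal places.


Squaring each weight:
2.4^2 = 5.76
(-1.9)^2 = 3.61
2.9^2 = 8.41
2.8^2 = 7.84
Sum of squares = 25.62
Penalty = 1.0 * 25.62 = 25.6200

25.6200


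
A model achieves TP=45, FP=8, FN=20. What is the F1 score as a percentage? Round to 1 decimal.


Precision = TP / (TP + FP) = 45 / 53 = 0.8491
Recall = TP / (TP + FN) = 45 / 65 = 0.6923
F1 = 2 * P * R / (P + R)
= 2 * 0.8491 * 0.6923 / (0.8491 + 0.6923)
= 1.1756 / 1.5414
= 0.7627
As percentage: 76.3%

76.3


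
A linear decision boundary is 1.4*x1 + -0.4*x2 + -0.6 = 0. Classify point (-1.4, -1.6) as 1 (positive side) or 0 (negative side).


Compute 1.4 * -1.4 + -0.4 * -1.6 + -0.6
= -1.96 + 0.64 + -0.6
= -1.92
Since -1.92 < 0, the point is on the negative side.

0


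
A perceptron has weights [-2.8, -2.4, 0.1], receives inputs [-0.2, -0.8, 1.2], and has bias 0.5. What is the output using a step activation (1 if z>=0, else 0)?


z = w . x + b
= -2.8*-0.2 + -2.4*-0.8 + 0.1*1.2 + 0.5
= 0.56 + 1.92 + 0.12 + 0.5
= 2.6 + 0.5
= 3.1
Since z = 3.1 >= 0, output = 1

1


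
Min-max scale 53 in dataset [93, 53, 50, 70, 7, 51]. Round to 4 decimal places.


Min = 7, Max = 93
Range = 93 - 7 = 86
Scaled = (x - min) / (max - min)
= (53 - 7) / 86
= 46 / 86
= 0.5349

0.5349


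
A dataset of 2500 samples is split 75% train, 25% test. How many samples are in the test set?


Train samples = 2500 * 75% = 1875
Test samples = 2500 - 1875
= 625

625


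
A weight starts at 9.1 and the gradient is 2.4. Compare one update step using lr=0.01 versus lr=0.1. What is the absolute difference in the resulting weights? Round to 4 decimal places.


With lr=0.01: w_new = 9.1 - 0.01 * 2.4 = 9.076
With lr=0.1: w_new = 9.1 - 0.1 * 2.4 = 8.86
Absolute difference = |9.076 - 8.86|
= 0.2160

0.2160


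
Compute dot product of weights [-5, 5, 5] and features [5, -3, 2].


Element-wise products:
-5 * 5 = -25
5 * -3 = -15
5 * 2 = 10
Sum = -25 + -15 + 10
= -30

-30


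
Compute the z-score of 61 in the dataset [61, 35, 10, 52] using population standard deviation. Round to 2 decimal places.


Mean = (61 + 35 + 10 + 52) / 4 = 39.5
Variance = sum((x_i - mean)^2) / n = 377.25
Std = sqrt(377.25) = 19.4229
Z = (x - mean) / std
= (61 - 39.5) / 19.4229
= 21.5 / 19.4229
= 1.11

1.11


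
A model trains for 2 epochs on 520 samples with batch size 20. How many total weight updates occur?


Iterations per epoch = 520 / 20 = 26
Total updates = iterations_per_epoch * epochs
= 26 * 2
= 52

52


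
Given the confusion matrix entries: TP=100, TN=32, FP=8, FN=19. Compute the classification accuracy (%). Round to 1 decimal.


Accuracy = (TP + TN) / (TP + TN + FP + FN) * 100
= (100 + 32) / (100 + 32 + 8 + 19)
= 132 / 159
= 0.8302
= 83.0%

83.0


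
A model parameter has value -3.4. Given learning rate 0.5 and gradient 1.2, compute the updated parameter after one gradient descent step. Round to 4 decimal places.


w_new = w_old - lr * gradient
= -3.4 - 0.5 * 1.2
= -3.4 - (0.6)
= -4.0000

-4.0000


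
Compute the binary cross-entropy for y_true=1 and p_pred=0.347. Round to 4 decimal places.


For y=1: Loss = -log(p)
= -log(0.347)
= -(-1.0584)
= 1.0584

1.0584


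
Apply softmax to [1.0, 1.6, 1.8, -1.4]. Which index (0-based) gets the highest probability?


Softmax is a monotonic transformation, so it preserves the argmax.
We need to find the index of the maximum logit.
Index 0: 1.0
Index 1: 1.6
Index 2: 1.8
Index 3: -1.4
Maximum logit = 1.8 at index 2

2


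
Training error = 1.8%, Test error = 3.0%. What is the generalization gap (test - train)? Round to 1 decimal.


Generalization gap = test_error - train_error
= 3.0 - 1.8
= 1.2%
A small gap suggests good generalization.

1.2


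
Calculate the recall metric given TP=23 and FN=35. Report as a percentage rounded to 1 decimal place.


Recall = TP / (TP + FN) * 100
= 23 / (23 + 35)
= 23 / 58
= 0.3966
= 39.7%

39.7


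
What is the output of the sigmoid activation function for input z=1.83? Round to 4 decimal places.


sigmoid(z) = 1 / (1 + exp(-z))
exp(-(1.83)) = exp(-1.83) = 0.1604
1 + 0.1604 = 1.1604
1 / 1.1604 = 0.8618

0.8618


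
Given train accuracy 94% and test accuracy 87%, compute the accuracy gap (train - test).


Gap = train_accuracy - test_accuracy
= 94 - 87
= 7%
This moderate gap may indicate mild overfitting.

7


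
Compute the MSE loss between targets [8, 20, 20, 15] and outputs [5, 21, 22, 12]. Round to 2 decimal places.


Differences: [3, -1, -2, 3]
Squared errors: [9, 1, 4, 9]
Sum of squared errors = 23
MSE = 23 / 4 = 5.75

5.75


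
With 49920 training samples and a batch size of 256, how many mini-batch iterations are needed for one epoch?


Iterations per epoch = dataset_size / batch_size
= 49920 / 256
= 195

195


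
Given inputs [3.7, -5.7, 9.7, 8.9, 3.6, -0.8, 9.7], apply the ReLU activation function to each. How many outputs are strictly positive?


ReLU(x) = max(0, x) for each element:
ReLU(3.7) = 3.7
ReLU(-5.7) = 0
ReLU(9.7) = 9.7
ReLU(8.9) = 8.9
ReLU(3.6) = 3.6
ReLU(-0.8) = 0
ReLU(9.7) = 9.7
Active neurons (>0): 5

5


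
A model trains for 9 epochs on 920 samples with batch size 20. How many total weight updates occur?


Iterations per epoch = 920 / 20 = 46
Total updates = iterations_per_epoch * epochs
= 46 * 9
= 414

414


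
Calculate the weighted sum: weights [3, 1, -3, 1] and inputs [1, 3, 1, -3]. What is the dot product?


Element-wise products:
3 * 1 = 3
1 * 3 = 3
-3 * 1 = -3
1 * -3 = -3
Sum = 3 + 3 + -3 + -3
= 0

0


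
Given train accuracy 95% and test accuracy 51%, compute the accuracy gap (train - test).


Gap = train_accuracy - test_accuracy
= 95 - 51
= 44%
This large gap strongly indicates overfitting.

44


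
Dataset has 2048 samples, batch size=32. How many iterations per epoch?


Iterations per epoch = dataset_size / batch_size
= 2048 / 32
= 64

64


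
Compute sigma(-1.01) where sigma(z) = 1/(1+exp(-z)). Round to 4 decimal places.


sigmoid(z) = 1 / (1 + exp(-z))
exp(-(-1.01)) = exp(1.01) = 2.7456
1 + 2.7456 = 3.7456
1 / 3.7456 = 0.2670

0.2670


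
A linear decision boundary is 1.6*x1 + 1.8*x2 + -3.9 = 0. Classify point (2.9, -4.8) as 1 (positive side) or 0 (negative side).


Compute 1.6 * 2.9 + 1.8 * -4.8 + -3.9
= 4.64 + -8.64 + -3.9
= -7.9
Since -7.9 < 0, the point is on the negative side.

0


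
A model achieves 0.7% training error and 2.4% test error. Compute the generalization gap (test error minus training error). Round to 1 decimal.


Generalization gap = test_error - train_error
= 2.4 - 0.7
= 1.7%
A small gap suggests good generalization.

1.7


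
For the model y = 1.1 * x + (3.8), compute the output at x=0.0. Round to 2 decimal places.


y = 1.1 * 0.0 + (3.8)
= 0.0 + (3.8)
= 3.80

3.80


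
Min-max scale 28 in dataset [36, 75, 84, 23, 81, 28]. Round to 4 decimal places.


Min = 23, Max = 84
Range = 84 - 23 = 61
Scaled = (x - min) / (max - min)
= (28 - 23) / 61
= 5 / 61
= 0.0820

0.0820


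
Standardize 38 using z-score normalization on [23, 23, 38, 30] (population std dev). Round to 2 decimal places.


Mean = (23 + 23 + 38 + 30) / 4 = 28.5
Variance = sum((x_i - mean)^2) / n = 38.25
Std = sqrt(38.25) = 6.1847
Z = (x - mean) / std
= (38 - 28.5) / 6.1847
= 9.5 / 6.1847
= 1.54

1.54


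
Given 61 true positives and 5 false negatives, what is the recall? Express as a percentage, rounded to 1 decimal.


Recall = TP / (TP + FN) * 100
= 61 / (61 + 5)
= 61 / 66
= 0.9242
= 92.4%

92.4


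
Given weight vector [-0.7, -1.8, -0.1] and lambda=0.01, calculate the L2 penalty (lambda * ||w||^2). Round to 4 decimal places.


Squaring each weight:
(-0.7)^2 = 0.49
(-1.8)^2 = 3.24
(-0.1)^2 = 0.01
Sum of squares = 3.74
Penalty = 0.01 * 3.74 = 0.0374

0.0374


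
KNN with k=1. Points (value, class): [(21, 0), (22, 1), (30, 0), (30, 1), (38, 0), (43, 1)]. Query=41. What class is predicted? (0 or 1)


Distances from query 41:
Point 43 (class 1): distance = 2
K=1 nearest neighbors: classes = [1]
Votes for class 1: 1 / 1
Majority vote => class 1

1


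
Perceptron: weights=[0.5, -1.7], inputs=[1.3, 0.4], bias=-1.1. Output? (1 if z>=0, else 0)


z = w . x + b
= 0.5*1.3 + -1.7*0.4 + -1.1
= 0.65 + -0.68 + -1.1
= -0.03 + -1.1
= -1.13
Since z = -1.13 < 0, output = 0

0


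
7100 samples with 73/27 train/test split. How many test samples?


Train samples = 7100 * 73% = 5183
Test samples = 7100 - 5183
= 1917

1917


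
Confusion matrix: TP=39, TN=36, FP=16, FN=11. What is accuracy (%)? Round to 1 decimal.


Accuracy = (TP + TN) / (TP + TN + FP + FN) * 100
= (39 + 36) / (39 + 36 + 16 + 11)
= 75 / 102
= 0.7353
= 73.5%

73.5


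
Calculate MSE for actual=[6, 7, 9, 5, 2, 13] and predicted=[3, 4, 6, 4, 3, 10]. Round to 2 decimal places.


Differences: [3, 3, 3, 1, -1, 3]
Squared errors: [9, 9, 9, 1, 1, 9]
Sum of squared errors = 38
MSE = 38 / 6 = 6.33

6.33


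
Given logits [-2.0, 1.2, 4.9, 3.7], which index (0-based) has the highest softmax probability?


Softmax is a monotonic transformation, so it preserves the argmax.
We need to find the index of the maximum logit.
Index 0: -2.0
Index 1: 1.2
Index 2: 4.9
Index 3: 3.7
Maximum logit = 4.9 at index 2

2


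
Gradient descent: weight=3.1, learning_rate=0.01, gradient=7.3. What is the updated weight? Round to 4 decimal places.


w_new = w_old - lr * gradient
= 3.1 - 0.01 * 7.3
= 3.1 - (0.073)
= 3.0270

3.0270


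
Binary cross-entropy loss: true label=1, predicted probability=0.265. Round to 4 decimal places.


For y=1: Loss = -log(p)
= -log(0.265)
= -(-1.328)
= 1.3280

1.3280


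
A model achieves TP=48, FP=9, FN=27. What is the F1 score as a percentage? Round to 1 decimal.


Precision = TP / (TP + FP) = 48 / 57 = 0.8421
Recall = TP / (TP + FN) = 48 / 75 = 0.64
F1 = 2 * P * R / (P + R)
= 2 * 0.8421 * 0.64 / (0.8421 + 0.64)
= 1.0779 / 1.4821
= 0.7273
As percentage: 72.7%

72.7


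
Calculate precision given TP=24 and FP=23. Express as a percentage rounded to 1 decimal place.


Precision = TP / (TP + FP) * 100
= 24 / (24 + 23)
= 24 / 47
= 0.5106
= 51.1%

51.1


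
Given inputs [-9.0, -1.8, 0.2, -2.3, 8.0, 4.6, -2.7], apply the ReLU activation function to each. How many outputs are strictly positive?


ReLU(x) = max(0, x) for each element:
ReLU(-9.0) = 0
ReLU(-1.8) = 0
ReLU(0.2) = 0.2
ReLU(-2.3) = 0
ReLU(8.0) = 8.0
ReLU(4.6) = 4.6
ReLU(-2.7) = 0
Active neurons (>0): 3

3


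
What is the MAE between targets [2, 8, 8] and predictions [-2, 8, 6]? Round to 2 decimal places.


Absolute errors: [4, 0, 2]
Sum of absolute errors = 6
MAE = 6 / 3 = 2.00

2.00


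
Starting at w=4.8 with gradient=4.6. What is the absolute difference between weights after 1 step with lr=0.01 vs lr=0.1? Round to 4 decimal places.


With lr=0.01: w_new = 4.8 - 0.01 * 4.6 = 4.754
With lr=0.1: w_new = 4.8 - 0.1 * 4.6 = 4.34
Absolute difference = |4.754 - 4.34|
= 0.4140

0.4140


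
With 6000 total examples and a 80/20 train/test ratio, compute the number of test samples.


Train samples = 6000 * 80% = 4800
Test samples = 6000 - 4800
= 1200

1200


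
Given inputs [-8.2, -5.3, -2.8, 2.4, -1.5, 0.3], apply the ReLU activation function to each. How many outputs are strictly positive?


ReLU(x) = max(0, x) for each element:
ReLU(-8.2) = 0
ReLU(-5.3) = 0
ReLU(-2.8) = 0
ReLU(2.4) = 2.4
ReLU(-1.5) = 0
ReLU(0.3) = 0.3
Active neurons (>0): 2

2


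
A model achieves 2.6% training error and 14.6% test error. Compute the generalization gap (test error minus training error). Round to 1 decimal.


Generalization gap = test_error - train_error
= 14.6 - 2.6
= 12.0%
A large gap suggests overfitting.

12.0


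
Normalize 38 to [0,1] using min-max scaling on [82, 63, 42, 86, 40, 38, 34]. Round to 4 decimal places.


Min = 34, Max = 86
Range = 86 - 34 = 52
Scaled = (x - min) / (max - min)
= (38 - 34) / 52
= 4 / 52
= 0.0769

0.0769


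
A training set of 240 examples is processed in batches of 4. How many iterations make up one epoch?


Iterations per epoch = dataset_size / batch_size
= 240 / 4
= 60

60


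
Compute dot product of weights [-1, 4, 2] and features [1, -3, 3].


Element-wise products:
-1 * 1 = -1
4 * -3 = -12
2 * 3 = 6
Sum = -1 + -12 + 6
= -7

-7


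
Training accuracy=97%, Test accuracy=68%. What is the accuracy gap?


Gap = train_accuracy - test_accuracy
= 97 - 68
= 29%
This large gap strongly indicates overfitting.

29


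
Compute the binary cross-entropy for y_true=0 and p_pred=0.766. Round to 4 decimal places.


For y=0: Loss = -log(1-p)
= -log(1 - 0.766)
= -log(0.234)
= -(-1.4524)
= 1.4524

1.4524


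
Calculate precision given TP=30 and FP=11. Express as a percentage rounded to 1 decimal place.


Precision = TP / (TP + FP) * 100
= 30 / (30 + 11)
= 30 / 41
= 0.7317
= 73.2%

73.2


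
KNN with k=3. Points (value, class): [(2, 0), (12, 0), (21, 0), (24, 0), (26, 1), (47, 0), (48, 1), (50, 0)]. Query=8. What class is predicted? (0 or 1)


Distances from query 8:
Point 12 (class 0): distance = 4
Point 2 (class 0): distance = 6
Point 21 (class 0): distance = 13
K=3 nearest neighbors: classes = [0, 0, 0]
Votes for class 1: 0 / 3
Majority vote => class 0

0


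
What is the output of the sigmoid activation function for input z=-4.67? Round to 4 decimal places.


sigmoid(z) = 1 / (1 + exp(-z))
exp(-(-4.67)) = exp(4.67) = 106.6977
1 + 106.6977 = 107.6977
1 / 107.6977 = 0.0093

0.0093


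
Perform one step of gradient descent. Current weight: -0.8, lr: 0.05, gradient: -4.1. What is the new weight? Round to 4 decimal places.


w_new = w_old - lr * gradient
= -0.8 - 0.05 * -4.1
= -0.8 - (-0.205)
= -0.5950

-0.5950


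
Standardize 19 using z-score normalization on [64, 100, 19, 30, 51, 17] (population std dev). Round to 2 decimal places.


Mean = (64 + 100 + 19 + 30 + 51 + 17) / 6 = 46.8333
Variance = sum((x_i - mean)^2) / n = 847.8056
Std = sqrt(847.8056) = 29.1171
Z = (x - mean) / std
= (19 - 46.8333) / 29.1171
= -27.8333 / 29.1171
= -0.96

-0.96


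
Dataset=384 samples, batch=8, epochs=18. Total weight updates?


Iterations per epoch = 384 / 8 = 48
Total updates = iterations_per_epoch * epochs
= 48 * 18
= 864

864


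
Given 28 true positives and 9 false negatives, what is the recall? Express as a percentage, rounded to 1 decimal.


Recall = TP / (TP + FN) * 100
= 28 / (28 + 9)
= 28 / 37
= 0.7568
= 75.7%

75.7


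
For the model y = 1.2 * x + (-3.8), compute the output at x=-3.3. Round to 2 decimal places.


y = 1.2 * -3.3 + (-3.8)
= -3.96 + (-3.8)
= -7.76

-7.76


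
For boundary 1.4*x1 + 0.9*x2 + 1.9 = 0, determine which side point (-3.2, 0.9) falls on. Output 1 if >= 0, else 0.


Compute 1.4 * -3.2 + 0.9 * 0.9 + 1.9
= -4.48 + 0.81 + 1.9
= -1.77
Since -1.77 < 0, the point is on the negative side.

0


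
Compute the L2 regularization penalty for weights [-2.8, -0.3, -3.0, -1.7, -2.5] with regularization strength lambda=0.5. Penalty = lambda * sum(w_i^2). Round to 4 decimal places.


Squaring each weight:
(-2.8)^2 = 7.84
(-0.3)^2 = 0.09
(-3.0)^2 = 9.0
(-1.7)^2 = 2.89
(-2.5)^2 = 6.25
Sum of squares = 26.07
Penalty = 0.5 * 26.07 = 13.0350

13.0350


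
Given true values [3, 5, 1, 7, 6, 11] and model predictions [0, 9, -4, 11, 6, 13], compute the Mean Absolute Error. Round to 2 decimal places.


Absolute errors: [3, 4, 5, 4, 0, 2]
Sum of absolute errors = 18
MAE = 18 / 6 = 3.00

3.00


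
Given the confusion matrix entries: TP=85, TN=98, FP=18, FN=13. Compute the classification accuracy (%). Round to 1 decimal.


Accuracy = (TP + TN) / (TP + TN + FP + FN) * 100
= (85 + 98) / (85 + 98 + 18 + 13)
= 183 / 214
= 0.8551
= 85.5%

85.5


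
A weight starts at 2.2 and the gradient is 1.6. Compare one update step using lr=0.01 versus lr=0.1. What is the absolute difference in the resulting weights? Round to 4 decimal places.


With lr=0.01: w_new = 2.2 - 0.01 * 1.6 = 2.184
With lr=0.1: w_new = 2.2 - 0.1 * 1.6 = 2.04
Absolute difference = |2.184 - 2.04|
= 0.1440

0.1440


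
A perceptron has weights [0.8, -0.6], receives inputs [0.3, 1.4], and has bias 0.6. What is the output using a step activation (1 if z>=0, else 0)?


z = w . x + b
= 0.8*0.3 + -0.6*1.4 + 0.6
= 0.24 + -0.84 + 0.6
= -0.6 + 0.6
= 0.0
Since z = 0.0 >= 0, output = 1

1


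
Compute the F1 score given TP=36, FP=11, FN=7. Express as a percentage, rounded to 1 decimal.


Precision = TP / (TP + FP) = 36 / 47 = 0.766
Recall = TP / (TP + FN) = 36 / 43 = 0.8372
F1 = 2 * P * R / (P + R)
= 2 * 0.766 * 0.8372 / (0.766 + 0.8372)
= 1.2825 / 1.6032
= 0.8
As percentage: 80.0%

80.0


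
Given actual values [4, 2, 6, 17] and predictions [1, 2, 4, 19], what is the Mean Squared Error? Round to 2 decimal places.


Differences: [3, 0, 2, -2]
Squared errors: [9, 0, 4, 4]
Sum of squared errors = 17
MSE = 17 / 4 = 4.25

4.25


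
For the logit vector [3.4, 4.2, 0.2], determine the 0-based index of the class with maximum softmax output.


Softmax is a monotonic transformation, so it preserves the argmax.
We need to find the index of the maximum logit.
Index 0: 3.4
Index 1: 4.2
Index 2: 0.2
Maximum logit = 4.2 at index 1

1


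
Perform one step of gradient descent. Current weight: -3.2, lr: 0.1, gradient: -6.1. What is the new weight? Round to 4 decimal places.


w_new = w_old - lr * gradient
= -3.2 - 0.1 * -6.1
= -3.2 - (-0.61)
= -2.5900

-2.5900


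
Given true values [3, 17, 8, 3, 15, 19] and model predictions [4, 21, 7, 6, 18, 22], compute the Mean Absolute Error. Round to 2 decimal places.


Absolute errors: [1, 4, 1, 3, 3, 3]
Sum of absolute errors = 15
MAE = 15 / 6 = 2.50

2.50


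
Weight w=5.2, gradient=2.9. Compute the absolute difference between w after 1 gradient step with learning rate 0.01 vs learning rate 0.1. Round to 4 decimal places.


With lr=0.01: w_new = 5.2 - 0.01 * 2.9 = 5.171
With lr=0.1: w_new = 5.2 - 0.1 * 2.9 = 4.91
Absolute difference = |5.171 - 4.91|
= 0.2610

0.2610


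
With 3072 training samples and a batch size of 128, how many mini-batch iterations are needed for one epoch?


Iterations per epoch = dataset_size / batch_size
= 3072 / 128
= 24

24


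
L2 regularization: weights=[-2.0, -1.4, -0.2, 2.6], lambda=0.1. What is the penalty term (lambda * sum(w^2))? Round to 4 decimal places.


Squaring each weight:
(-2.0)^2 = 4.0
(-1.4)^2 = 1.96
(-0.2)^2 = 0.04
2.6^2 = 6.76
Sum of squares = 12.76
Penalty = 0.1 * 12.76 = 1.2760

1.2760


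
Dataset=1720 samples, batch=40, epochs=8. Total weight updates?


Iterations per epoch = 1720 / 40 = 43
Total updates = iterations_per_epoch * epochs
= 43 * 8
= 344

344


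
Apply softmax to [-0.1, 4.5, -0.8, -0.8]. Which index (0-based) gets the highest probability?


Softmax is a monotonic transformation, so it preserves the argmax.
We need to find the index of the maximum logit.
Index 0: -0.1
Index 1: 4.5
Index 2: -0.8
Index 3: -0.8
Maximum logit = 4.5 at index 1

1


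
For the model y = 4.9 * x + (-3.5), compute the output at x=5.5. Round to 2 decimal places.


y = 4.9 * 5.5 + (-3.5)
= 26.95 + (-3.5)
= 23.45

23.45


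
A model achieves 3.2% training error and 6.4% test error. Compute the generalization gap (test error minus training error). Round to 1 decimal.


Generalization gap = test_error - train_error
= 6.4 - 3.2
= 3.2%
A moderate gap.

3.2


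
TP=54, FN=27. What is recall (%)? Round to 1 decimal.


Recall = TP / (TP + FN) * 100
= 54 / (54 + 27)
= 54 / 81
= 0.6667
= 66.7%

66.7


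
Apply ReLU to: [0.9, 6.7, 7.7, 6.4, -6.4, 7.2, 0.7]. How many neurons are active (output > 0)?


ReLU(x) = max(0, x) for each element:
ReLU(0.9) = 0.9
ReLU(6.7) = 6.7
ReLU(7.7) = 7.7
ReLU(6.4) = 6.4
ReLU(-6.4) = 0
ReLU(7.2) = 7.2
ReLU(0.7) = 0.7
Active neurons (>0): 6

6


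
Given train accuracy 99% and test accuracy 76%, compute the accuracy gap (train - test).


Gap = train_accuracy - test_accuracy
= 99 - 76
= 23%
This large gap strongly indicates overfitting.

23


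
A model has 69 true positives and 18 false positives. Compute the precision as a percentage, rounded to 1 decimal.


Precision = TP / (TP + FP) * 100
= 69 / (69 + 18)
= 69 / 87
= 0.7931
= 79.3%

79.3


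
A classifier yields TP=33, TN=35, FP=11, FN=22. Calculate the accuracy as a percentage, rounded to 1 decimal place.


Accuracy = (TP + TN) / (TP + TN + FP + FN) * 100
= (33 + 35) / (33 + 35 + 11 + 22)
= 68 / 101
= 0.6733
= 67.3%

67.3


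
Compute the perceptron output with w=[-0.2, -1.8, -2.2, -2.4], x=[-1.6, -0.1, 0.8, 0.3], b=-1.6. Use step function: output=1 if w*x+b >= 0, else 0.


z = w . x + b
= -0.2*-1.6 + -1.8*-0.1 + -2.2*0.8 + -2.4*0.3 + -1.6
= 0.32 + 0.18 + -1.76 + -0.72 + -1.6
= -1.98 + -1.6
= -3.58
Since z = -3.58 < 0, output = 0

0


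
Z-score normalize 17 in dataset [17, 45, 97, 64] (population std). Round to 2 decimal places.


Mean = (17 + 45 + 97 + 64) / 4 = 55.75
Variance = sum((x_i - mean)^2) / n = 846.6875
Std = sqrt(846.6875) = 29.0979
Z = (x - mean) / std
= (17 - 55.75) / 29.0979
= -38.75 / 29.0979
= -1.33

-1.33


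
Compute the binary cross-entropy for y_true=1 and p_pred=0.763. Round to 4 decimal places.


For y=1: Loss = -log(p)
= -log(0.763)
= -(-0.2705)
= 0.2705

0.2705


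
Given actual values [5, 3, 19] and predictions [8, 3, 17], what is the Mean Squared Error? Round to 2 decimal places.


Differences: [-3, 0, 2]
Squared errors: [9, 0, 4]
Sum of squared errors = 13
MSE = 13 / 3 = 4.33

4.33


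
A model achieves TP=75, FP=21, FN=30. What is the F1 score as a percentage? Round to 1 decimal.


Precision = TP / (TP + FP) = 75 / 96 = 0.7812
Recall = TP / (TP + FN) = 75 / 105 = 0.7143
F1 = 2 * P * R / (P + R)
= 2 * 0.7812 * 0.7143 / (0.7812 + 0.7143)
= 1.1161 / 1.4955
= 0.7463
As percentage: 74.6%

74.6


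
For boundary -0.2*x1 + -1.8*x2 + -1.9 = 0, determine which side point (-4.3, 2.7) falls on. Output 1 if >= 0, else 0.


Compute -0.2 * -4.3 + -1.8 * 2.7 + -1.9
= 0.86 + -4.86 + -1.9
= -5.9
Since -5.9 < 0, the point is on the negative side.

0
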